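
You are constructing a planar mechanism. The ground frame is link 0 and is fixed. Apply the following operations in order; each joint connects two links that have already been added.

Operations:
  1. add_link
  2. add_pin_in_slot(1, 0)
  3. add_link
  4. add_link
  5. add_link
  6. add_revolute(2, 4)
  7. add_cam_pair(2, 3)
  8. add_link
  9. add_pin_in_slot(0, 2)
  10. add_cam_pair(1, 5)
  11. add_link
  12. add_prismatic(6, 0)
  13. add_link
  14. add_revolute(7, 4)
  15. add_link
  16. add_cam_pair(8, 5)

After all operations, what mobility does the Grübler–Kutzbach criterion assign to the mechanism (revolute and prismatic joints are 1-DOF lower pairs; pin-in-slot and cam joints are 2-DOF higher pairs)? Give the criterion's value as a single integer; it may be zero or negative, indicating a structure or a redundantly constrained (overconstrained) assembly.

M = 13

(L,J1,J2)=(1,0,0); link0 fixed
link1: (2,0,0)
PS 1-0 [J2]: (2,0,1)
link2: (3,0,1)
link3: (4,0,1)
link4: (5,0,1)
R 2-4 [J1]: (5,1,1)
C 2-3 [J2]: (5,1,2)
link5: (6,1,2)
PS 0-2 [J2]: (6,1,3)
C 1-5 [J2]: (6,1,4)
link6: (7,1,4)
P 6-0 [J1]: (7,2,4)
link7: (8,2,4)
R 7-4 [J1]: (8,3,4)
link8: (9,3,4)
C 8-5 [J2]: (9,3,5)
Grübler: 3·8 − 2·3 − 5 = 13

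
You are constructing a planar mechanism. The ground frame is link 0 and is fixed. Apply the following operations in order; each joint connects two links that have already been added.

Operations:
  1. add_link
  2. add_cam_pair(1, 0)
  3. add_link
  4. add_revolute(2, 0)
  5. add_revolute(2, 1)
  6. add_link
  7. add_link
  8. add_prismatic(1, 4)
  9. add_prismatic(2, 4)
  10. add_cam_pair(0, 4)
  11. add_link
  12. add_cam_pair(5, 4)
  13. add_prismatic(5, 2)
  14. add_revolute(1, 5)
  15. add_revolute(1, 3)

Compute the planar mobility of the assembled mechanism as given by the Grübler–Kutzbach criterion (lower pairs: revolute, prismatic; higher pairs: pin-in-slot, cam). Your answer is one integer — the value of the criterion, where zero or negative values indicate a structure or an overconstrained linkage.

(L,J1,J2)=(1,0,0); link0 fixed
link1: (2,0,0)
C 1-0 [J2]: (2,0,1)
link2: (3,0,1)
R 2-0 [J1]: (3,1,1)
R 2-1 [J1]: (3,2,1)
link3: (4,2,1)
link4: (5,2,1)
P 1-4 [J1]: (5,3,1)
P 2-4 [J1]: (5,4,1)
C 0-4 [J2]: (5,4,2)
link5: (6,4,2)
C 5-4 [J2]: (6,4,3)
P 5-2 [J1]: (6,5,3)
R 1-5 [J1]: (6,6,3)
R 1-3 [J1]: (6,7,3)
Grübler: 3·5 − 2·7 − 3 = -2

M = -2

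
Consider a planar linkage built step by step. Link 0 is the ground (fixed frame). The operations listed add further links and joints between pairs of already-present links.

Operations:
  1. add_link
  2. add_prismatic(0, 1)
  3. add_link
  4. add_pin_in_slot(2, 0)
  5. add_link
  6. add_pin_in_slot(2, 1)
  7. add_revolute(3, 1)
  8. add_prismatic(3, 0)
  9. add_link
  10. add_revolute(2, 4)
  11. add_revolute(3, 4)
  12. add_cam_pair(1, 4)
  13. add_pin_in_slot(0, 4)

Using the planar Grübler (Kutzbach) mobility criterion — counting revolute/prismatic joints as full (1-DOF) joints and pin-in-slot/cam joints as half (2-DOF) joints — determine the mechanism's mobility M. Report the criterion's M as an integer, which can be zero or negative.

[1;0;0] (link 0 is ground)
L+ [2;0;0]
P(0,1)∈J1 [2;1;0]
L+ [3;1;0]
PS(2,0)∈J2 [3;1;1]
L+ [4;1;1]
PS(2,1)∈J2 [4;1;2]
R(3,1)∈J1 [4;2;2]
P(3,0)∈J1 [4;3;2]
L+ [5;3;2]
R(2,4)∈J1 [5;4;2]
R(3,4)∈J1 [5;5;2]
C(1,4)∈J2 [5;5;3]
PS(0,4)∈J2 [5;5;4]
mobility = 12 − 10 − 4 = -2

M = -2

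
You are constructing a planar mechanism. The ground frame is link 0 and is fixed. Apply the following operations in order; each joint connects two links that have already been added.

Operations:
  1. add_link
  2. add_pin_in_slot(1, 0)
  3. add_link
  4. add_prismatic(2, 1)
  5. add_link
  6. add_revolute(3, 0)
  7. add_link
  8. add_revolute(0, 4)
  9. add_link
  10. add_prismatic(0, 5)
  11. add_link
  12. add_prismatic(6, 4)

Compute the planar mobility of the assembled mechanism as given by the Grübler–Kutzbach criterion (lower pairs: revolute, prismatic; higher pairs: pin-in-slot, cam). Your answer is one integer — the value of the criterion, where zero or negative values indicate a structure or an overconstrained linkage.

M = 7

link 0 = ground. State L|J1|J2 = 1|0|0
+link1  2|0|0
PS(1,0) f=2→J2  2|0|1
+link2  3|0|1
P(2,1) f=1→J1  3|1|1
+link3  4|1|1
R(3,0) f=1→J1  4|2|1
+link4  5|2|1
R(0,4) f=1→J1  5|3|1
+link5  6|3|1
P(0,5) f=1→J1  6|4|1
+link6  7|4|1
P(6,4) f=1→J1  7|5|1
M = 3(7−1)−2·5−1 = 18−10−1 = 7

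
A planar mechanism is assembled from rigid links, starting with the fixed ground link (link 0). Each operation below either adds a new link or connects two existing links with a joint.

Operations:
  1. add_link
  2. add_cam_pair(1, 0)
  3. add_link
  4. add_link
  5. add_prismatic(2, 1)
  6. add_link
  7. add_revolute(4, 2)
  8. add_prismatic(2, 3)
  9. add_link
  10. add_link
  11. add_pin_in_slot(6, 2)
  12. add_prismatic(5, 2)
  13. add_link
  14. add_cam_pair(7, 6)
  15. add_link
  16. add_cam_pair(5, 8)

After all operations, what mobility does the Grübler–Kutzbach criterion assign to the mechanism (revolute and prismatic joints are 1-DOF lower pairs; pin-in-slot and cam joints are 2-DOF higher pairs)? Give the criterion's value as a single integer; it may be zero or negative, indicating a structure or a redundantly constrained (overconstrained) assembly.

[1;0;0] (link 0 is ground)
L+ [2;0;0]
C(1,0)∈J2 [2;0;1]
L+ [3;0;1]
L+ [4;0;1]
P(2,1)∈J1 [4;1;1]
L+ [5;1;1]
R(4,2)∈J1 [5;2;1]
P(2,3)∈J1 [5;3;1]
L+ [6;3;1]
L+ [7;3;1]
PS(6,2)∈J2 [7;3;2]
P(5,2)∈J1 [7;4;2]
L+ [8;4;2]
C(7,6)∈J2 [8;4;3]
L+ [9;4;3]
C(5,8)∈J2 [9;4;4]
mobility = 24 − 8 − 4 = 12

M = 12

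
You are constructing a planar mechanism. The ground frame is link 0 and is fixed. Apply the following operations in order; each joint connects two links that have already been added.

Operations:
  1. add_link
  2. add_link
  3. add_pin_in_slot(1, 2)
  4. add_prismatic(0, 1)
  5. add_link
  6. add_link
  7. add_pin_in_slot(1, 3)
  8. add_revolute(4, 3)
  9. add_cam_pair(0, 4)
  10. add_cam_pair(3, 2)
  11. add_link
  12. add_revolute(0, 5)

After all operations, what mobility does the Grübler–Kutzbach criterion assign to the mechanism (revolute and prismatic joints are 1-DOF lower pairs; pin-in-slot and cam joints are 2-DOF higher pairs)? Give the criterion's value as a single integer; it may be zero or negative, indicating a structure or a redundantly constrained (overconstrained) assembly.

(L,J1,J2)=(1,0,0); link0 fixed
link1: (2,0,0)
link2: (3,0,0)
PS 1-2 [J2]: (3,0,1)
P 0-1 [J1]: (3,1,1)
link3: (4,1,1)
link4: (5,1,1)
PS 1-3 [J2]: (5,1,2)
R 4-3 [J1]: (5,2,2)
C 0-4 [J2]: (5,2,3)
C 3-2 [J2]: (5,2,4)
link5: (6,2,4)
R 0-5 [J1]: (6,3,4)
Grübler: 3·5 − 2·3 − 4 = 5

M = 5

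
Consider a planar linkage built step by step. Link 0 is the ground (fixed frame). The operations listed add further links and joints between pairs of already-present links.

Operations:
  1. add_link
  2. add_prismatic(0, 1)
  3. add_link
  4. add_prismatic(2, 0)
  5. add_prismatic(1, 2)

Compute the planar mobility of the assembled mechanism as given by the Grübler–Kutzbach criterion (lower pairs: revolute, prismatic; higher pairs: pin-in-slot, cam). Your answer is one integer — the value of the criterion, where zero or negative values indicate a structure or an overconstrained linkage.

M = 0

(L,J1,J2)=(1,0,0); link0 fixed
link1: (2,0,0)
P 0-1 [J1]: (2,1,0)
link2: (3,1,0)
P 2-0 [J1]: (3,2,0)
P 1-2 [J1]: (3,3,0)
Grübler: 3·2 − 2·3 − 0 = 0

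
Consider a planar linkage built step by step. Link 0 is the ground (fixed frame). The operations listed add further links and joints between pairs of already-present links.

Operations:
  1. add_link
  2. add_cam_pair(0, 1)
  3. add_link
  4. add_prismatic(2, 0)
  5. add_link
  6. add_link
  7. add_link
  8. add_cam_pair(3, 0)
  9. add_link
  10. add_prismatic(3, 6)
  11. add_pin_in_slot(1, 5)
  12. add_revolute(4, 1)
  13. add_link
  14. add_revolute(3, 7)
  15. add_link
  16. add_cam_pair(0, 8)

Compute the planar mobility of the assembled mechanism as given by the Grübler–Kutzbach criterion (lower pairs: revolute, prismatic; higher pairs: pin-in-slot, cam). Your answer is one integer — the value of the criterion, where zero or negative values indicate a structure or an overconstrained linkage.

M = 12

ground; <1,0,0>
#1 <2,0,0>
C:0↔1 J2 <2,0,1>
#2 <3,0,1>
P:2↔0 J1 <3,1,1>
#3 <4,1,1>
#4 <5,1,1>
#5 <6,1,1>
C:3↔0 J2 <6,1,2>
#6 <7,1,2>
P:3↔6 J1 <7,2,2>
PS:1↔5 J2 <7,2,3>
R:4↔1 J1 <7,3,3>
#7 <8,3,3>
R:3↔7 J1 <8,4,3>
#8 <9,4,3>
C:0↔8 J2 <9,4,4>
3×8 − 2×4 − 1×4 = 12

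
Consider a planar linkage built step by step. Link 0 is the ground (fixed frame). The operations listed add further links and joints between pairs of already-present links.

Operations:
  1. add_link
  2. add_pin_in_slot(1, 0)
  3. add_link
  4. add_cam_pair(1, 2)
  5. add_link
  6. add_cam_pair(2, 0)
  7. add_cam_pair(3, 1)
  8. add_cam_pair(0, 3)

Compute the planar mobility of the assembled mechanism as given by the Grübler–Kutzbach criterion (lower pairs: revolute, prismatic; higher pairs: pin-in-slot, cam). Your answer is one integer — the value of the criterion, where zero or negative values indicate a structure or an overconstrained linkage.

M = 4

L=1 J1=0 J2=0
add link → L=2 J1=0 J2=0
PS@1,0 dof=2 J2 → L=2 J1=0 J2=1
add link → L=3 J1=0 J2=1
C@1,2 dof=2 J2 → L=3 J1=0 J2=2
add link → L=4 J1=0 J2=2
C@2,0 dof=2 J2 → L=4 J1=0 J2=3
C@3,1 dof=2 J2 → L=4 J1=0 J2=4
C@0,3 dof=2 J2 → L=4 J1=0 J2=5
M=3(L−1)−2J1−J2=3·3−2·0−5=4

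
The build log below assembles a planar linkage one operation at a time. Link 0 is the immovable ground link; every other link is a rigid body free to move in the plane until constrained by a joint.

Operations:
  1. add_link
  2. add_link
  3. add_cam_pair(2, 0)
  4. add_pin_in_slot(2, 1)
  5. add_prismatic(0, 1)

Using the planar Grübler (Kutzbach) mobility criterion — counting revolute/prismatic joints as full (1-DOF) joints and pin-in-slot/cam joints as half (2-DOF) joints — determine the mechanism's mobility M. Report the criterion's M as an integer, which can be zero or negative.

M = 2

ground; <1,0,0>
#1 <2,0,0>
#2 <3,0,0>
C:2↔0 J2 <3,0,1>
PS:2↔1 J2 <3,0,2>
P:0↔1 J1 <3,1,2>
3×2 − 2×1 − 1×2 = 2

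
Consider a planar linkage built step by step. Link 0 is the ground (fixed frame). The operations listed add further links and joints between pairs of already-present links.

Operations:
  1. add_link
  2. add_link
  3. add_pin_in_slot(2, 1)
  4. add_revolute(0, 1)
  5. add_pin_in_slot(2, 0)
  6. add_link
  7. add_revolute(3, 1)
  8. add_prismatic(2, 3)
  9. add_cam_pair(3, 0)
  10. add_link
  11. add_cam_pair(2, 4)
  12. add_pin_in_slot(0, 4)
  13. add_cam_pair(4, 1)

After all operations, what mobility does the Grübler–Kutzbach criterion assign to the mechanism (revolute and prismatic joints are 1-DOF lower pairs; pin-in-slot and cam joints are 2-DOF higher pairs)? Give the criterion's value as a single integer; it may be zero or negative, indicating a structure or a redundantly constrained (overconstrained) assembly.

[1;0;0] (link 0 is ground)
L+ [2;0;0]
L+ [3;0;0]
PS(2,1)∈J2 [3;0;1]
R(0,1)∈J1 [3;1;1]
PS(2,0)∈J2 [3;1;2]
L+ [4;1;2]
R(3,1)∈J1 [4;2;2]
P(2,3)∈J1 [4;3;2]
C(3,0)∈J2 [4;3;3]
L+ [5;3;3]
C(2,4)∈J2 [5;3;4]
PS(0,4)∈J2 [5;3;5]
C(4,1)∈J2 [5;3;6]
mobility = 12 − 6 − 6 = 0

M = 0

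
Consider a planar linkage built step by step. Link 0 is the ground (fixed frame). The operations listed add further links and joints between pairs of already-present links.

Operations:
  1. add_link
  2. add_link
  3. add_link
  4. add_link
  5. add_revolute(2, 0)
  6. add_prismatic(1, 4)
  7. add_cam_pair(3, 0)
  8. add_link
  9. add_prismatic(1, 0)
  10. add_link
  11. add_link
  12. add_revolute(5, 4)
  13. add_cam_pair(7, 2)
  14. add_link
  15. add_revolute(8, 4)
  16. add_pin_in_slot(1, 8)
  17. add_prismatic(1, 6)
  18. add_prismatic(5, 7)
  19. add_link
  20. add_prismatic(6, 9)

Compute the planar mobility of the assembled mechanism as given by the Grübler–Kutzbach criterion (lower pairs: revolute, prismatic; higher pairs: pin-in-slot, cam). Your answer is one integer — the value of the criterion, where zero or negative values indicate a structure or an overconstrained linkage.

L=1 J1=0 J2=0
add link → L=2 J1=0 J2=0
add link → L=3 J1=0 J2=0
add link → L=4 J1=0 J2=0
add link → L=5 J1=0 J2=0
R@2,0 dof=1 J1 → L=5 J1=1 J2=0
P@1,4 dof=1 J1 → L=5 J1=2 J2=0
C@3,0 dof=2 J2 → L=5 J1=2 J2=1
add link → L=6 J1=2 J2=1
P@1,0 dof=1 J1 → L=6 J1=3 J2=1
add link → L=7 J1=3 J2=1
add link → L=8 J1=3 J2=1
R@5,4 dof=1 J1 → L=8 J1=4 J2=1
C@7,2 dof=2 J2 → L=8 J1=4 J2=2
add link → L=9 J1=4 J2=2
R@8,4 dof=1 J1 → L=9 J1=5 J2=2
PS@1,8 dof=2 J2 → L=9 J1=5 J2=3
P@1,6 dof=1 J1 → L=9 J1=6 J2=3
P@5,7 dof=1 J1 → L=9 J1=7 J2=3
add link → L=10 J1=7 J2=3
P@6,9 dof=1 J1 → L=10 J1=8 J2=3
M=3(L−1)−2J1−J2=3·9−2·8−3=8

M = 8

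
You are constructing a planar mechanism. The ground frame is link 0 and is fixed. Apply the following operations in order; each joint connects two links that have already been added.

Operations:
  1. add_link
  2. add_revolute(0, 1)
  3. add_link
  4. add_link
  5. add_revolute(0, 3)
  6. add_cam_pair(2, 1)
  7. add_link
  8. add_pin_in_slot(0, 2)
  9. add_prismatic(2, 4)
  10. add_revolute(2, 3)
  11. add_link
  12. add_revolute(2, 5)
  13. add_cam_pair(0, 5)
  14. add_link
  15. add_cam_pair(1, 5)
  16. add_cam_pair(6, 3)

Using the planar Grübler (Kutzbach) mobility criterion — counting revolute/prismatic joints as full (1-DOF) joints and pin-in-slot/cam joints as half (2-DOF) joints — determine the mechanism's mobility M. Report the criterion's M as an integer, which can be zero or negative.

M = 3

[1;0;0] (link 0 is ground)
L+ [2;0;0]
R(0,1)∈J1 [2;1;0]
L+ [3;1;0]
L+ [4;1;0]
R(0,3)∈J1 [4;2;0]
C(2,1)∈J2 [4;2;1]
L+ [5;2;1]
PS(0,2)∈J2 [5;2;2]
P(2,4)∈J1 [5;3;2]
R(2,3)∈J1 [5;4;2]
L+ [6;4;2]
R(2,5)∈J1 [6;5;2]
C(0,5)∈J2 [6;5;3]
L+ [7;5;3]
C(1,5)∈J2 [7;5;4]
C(6,3)∈J2 [7;5;5]
mobility = 18 − 10 − 5 = 3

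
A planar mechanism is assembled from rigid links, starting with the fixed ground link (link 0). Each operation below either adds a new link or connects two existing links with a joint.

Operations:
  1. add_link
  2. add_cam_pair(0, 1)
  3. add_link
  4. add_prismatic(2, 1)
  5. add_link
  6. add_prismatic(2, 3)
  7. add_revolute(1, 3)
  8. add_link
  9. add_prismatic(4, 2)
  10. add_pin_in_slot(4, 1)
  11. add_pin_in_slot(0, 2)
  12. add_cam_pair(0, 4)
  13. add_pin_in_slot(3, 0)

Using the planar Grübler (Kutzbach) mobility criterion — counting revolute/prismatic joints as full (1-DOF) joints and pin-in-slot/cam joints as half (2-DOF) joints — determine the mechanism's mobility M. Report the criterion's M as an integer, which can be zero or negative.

M = -1

[1;0;0] (link 0 is ground)
L+ [2;0;0]
C(0,1)∈J2 [2;0;1]
L+ [3;0;1]
P(2,1)∈J1 [3;1;1]
L+ [4;1;1]
P(2,3)∈J1 [4;2;1]
R(1,3)∈J1 [4;3;1]
L+ [5;3;1]
P(4,2)∈J1 [5;4;1]
PS(4,1)∈J2 [5;4;2]
PS(0,2)∈J2 [5;4;3]
C(0,4)∈J2 [5;4;4]
PS(3,0)∈J2 [5;4;5]
mobility = 12 − 8 − 5 = -1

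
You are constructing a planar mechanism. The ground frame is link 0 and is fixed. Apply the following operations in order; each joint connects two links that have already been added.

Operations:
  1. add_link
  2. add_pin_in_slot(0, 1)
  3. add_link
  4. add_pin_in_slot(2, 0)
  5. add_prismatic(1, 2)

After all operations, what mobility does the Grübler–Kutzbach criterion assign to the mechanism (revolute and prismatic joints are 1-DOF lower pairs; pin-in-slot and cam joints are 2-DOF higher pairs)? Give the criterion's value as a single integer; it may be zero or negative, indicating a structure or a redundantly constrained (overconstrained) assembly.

(L,J1,J2)=(1,0,0); link0 fixed
link1: (2,0,0)
PS 0-1 [J2]: (2,0,1)
link2: (3,0,1)
PS 2-0 [J2]: (3,0,2)
P 1-2 [J1]: (3,1,2)
Grübler: 3·2 − 2·1 − 2 = 2

M = 2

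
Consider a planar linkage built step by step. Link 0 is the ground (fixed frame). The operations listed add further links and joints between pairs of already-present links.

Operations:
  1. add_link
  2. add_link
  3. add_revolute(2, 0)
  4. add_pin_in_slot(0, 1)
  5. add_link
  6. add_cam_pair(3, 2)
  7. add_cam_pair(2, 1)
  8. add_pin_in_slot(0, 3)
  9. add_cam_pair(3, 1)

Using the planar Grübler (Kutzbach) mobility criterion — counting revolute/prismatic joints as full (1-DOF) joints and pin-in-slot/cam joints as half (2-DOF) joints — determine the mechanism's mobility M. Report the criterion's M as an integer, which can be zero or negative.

(L,J1,J2)=(1,0,0); link0 fixed
link1: (2,0,0)
link2: (3,0,0)
R 2-0 [J1]: (3,1,0)
PS 0-1 [J2]: (3,1,1)
link3: (4,1,1)
C 3-2 [J2]: (4,1,2)
C 2-1 [J2]: (4,1,3)
PS 0-3 [J2]: (4,1,4)
C 3-1 [J2]: (4,1,5)
Grübler: 3·3 − 2·1 − 5 = 2

M = 2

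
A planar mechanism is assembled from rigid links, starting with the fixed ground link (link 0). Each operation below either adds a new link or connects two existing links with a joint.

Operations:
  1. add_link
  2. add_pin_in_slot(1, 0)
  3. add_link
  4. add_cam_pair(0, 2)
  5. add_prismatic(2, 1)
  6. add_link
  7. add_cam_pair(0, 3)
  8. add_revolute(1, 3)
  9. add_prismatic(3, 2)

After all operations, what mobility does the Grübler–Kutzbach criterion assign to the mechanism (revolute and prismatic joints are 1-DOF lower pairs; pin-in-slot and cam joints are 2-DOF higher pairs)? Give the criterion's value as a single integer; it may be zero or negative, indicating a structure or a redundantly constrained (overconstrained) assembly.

ground; <1,0,0>
#1 <2,0,0>
PS:1↔0 J2 <2,0,1>
#2 <3,0,1>
C:0↔2 J2 <3,0,2>
P:2↔1 J1 <3,1,2>
#3 <4,1,2>
C:0↔3 J2 <4,1,3>
R:1↔3 J1 <4,2,3>
P:3↔2 J1 <4,3,3>
3×3 − 2×3 − 1×3 = 0

M = 0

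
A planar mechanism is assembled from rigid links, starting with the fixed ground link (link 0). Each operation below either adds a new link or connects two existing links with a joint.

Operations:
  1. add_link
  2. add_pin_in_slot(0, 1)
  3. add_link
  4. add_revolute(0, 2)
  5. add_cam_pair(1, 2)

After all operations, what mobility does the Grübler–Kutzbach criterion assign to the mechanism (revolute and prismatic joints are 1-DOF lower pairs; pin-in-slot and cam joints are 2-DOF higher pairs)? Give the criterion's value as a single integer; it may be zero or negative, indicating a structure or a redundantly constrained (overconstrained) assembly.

(L,J1,J2)=(1,0,0); link0 fixed
link1: (2,0,0)
PS 0-1 [J2]: (2,0,1)
link2: (3,0,1)
R 0-2 [J1]: (3,1,1)
C 1-2 [J2]: (3,1,2)
Grübler: 3·2 − 2·1 − 2 = 2

M = 2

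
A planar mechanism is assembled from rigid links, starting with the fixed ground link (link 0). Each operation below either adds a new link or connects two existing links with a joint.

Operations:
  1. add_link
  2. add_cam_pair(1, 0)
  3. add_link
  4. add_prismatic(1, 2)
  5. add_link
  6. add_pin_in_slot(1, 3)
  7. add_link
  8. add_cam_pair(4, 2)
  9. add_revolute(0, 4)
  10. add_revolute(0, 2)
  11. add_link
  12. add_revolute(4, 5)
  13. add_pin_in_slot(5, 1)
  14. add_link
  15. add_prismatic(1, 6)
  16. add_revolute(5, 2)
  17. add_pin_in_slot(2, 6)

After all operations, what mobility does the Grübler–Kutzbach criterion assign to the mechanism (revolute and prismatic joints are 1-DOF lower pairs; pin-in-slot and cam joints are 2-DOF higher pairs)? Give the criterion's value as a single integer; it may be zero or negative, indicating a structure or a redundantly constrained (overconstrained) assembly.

M = 1

ground; <1,0,0>
#1 <2,0,0>
C:1↔0 J2 <2,0,1>
#2 <3,0,1>
P:1↔2 J1 <3,1,1>
#3 <4,1,1>
PS:1↔3 J2 <4,1,2>
#4 <5,1,2>
C:4↔2 J2 <5,1,3>
R:0↔4 J1 <5,2,3>
R:0↔2 J1 <5,3,3>
#5 <6,3,3>
R:4↔5 J1 <6,4,3>
PS:5↔1 J2 <6,4,4>
#6 <7,4,4>
P:1↔6 J1 <7,5,4>
R:5↔2 J1 <7,6,4>
PS:2↔6 J2 <7,6,5>
3×6 − 2×6 − 1×5 = 1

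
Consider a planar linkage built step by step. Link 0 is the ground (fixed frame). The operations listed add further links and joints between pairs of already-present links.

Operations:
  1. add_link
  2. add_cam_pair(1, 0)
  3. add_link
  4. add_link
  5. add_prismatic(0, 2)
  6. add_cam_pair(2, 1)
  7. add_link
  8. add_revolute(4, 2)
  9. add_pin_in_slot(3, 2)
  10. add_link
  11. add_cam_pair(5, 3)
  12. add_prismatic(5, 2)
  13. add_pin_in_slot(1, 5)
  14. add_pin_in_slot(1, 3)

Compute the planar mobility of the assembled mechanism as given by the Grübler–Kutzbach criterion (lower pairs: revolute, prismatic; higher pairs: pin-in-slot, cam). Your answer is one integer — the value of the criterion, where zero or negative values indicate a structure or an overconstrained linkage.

M = 3

[1;0;0] (link 0 is ground)
L+ [2;0;0]
C(1,0)∈J2 [2;0;1]
L+ [3;0;1]
L+ [4;0;1]
P(0,2)∈J1 [4;1;1]
C(2,1)∈J2 [4;1;2]
L+ [5;1;2]
R(4,2)∈J1 [5;2;2]
PS(3,2)∈J2 [5;2;3]
L+ [6;2;3]
C(5,3)∈J2 [6;2;4]
P(5,2)∈J1 [6;3;4]
PS(1,5)∈J2 [6;3;5]
PS(1,3)∈J2 [6;3;6]
mobility = 15 − 6 − 6 = 3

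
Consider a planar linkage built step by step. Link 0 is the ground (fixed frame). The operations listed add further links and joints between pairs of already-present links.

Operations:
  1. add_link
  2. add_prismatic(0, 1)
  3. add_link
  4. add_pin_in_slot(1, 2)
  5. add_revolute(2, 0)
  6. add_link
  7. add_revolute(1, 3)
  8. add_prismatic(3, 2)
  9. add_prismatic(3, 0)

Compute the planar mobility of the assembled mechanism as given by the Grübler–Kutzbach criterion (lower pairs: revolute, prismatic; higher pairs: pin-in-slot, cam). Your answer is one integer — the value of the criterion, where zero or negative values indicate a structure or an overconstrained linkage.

L=1 J1=0 J2=0
add link → L=2 J1=0 J2=0
P@0,1 dof=1 J1 → L=2 J1=1 J2=0
add link → L=3 J1=1 J2=0
PS@1,2 dof=2 J2 → L=3 J1=1 J2=1
R@2,0 dof=1 J1 → L=3 J1=2 J2=1
add link → L=4 J1=2 J2=1
R@1,3 dof=1 J1 → L=4 J1=3 J2=1
P@3,2 dof=1 J1 → L=4 J1=4 J2=1
P@3,0 dof=1 J1 → L=4 J1=5 J2=1
M=3(L−1)−2J1−J2=3·3−2·5−1=-2

M = -2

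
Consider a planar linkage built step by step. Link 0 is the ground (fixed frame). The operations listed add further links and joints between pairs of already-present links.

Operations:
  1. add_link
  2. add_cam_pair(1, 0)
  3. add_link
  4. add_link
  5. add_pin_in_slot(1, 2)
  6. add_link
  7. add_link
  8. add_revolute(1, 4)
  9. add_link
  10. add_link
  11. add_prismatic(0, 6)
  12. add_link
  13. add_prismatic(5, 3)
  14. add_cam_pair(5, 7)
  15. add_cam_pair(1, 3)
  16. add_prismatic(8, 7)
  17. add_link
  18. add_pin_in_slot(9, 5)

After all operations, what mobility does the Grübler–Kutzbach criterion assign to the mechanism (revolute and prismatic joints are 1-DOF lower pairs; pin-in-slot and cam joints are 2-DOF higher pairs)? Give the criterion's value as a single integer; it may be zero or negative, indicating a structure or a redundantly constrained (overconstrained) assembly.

M = 14

L=1 J1=0 J2=0
add link → L=2 J1=0 J2=0
C@1,0 dof=2 J2 → L=2 J1=0 J2=1
add link → L=3 J1=0 J2=1
add link → L=4 J1=0 J2=1
PS@1,2 dof=2 J2 → L=4 J1=0 J2=2
add link → L=5 J1=0 J2=2
add link → L=6 J1=0 J2=2
R@1,4 dof=1 J1 → L=6 J1=1 J2=2
add link → L=7 J1=1 J2=2
add link → L=8 J1=1 J2=2
P@0,6 dof=1 J1 → L=8 J1=2 J2=2
add link → L=9 J1=2 J2=2
P@5,3 dof=1 J1 → L=9 J1=3 J2=2
C@5,7 dof=2 J2 → L=9 J1=3 J2=3
C@1,3 dof=2 J2 → L=9 J1=3 J2=4
P@8,7 dof=1 J1 → L=9 J1=4 J2=4
add link → L=10 J1=4 J2=4
PS@9,5 dof=2 J2 → L=10 J1=4 J2=5
M=3(L−1)−2J1−J2=3·9−2·4−5=14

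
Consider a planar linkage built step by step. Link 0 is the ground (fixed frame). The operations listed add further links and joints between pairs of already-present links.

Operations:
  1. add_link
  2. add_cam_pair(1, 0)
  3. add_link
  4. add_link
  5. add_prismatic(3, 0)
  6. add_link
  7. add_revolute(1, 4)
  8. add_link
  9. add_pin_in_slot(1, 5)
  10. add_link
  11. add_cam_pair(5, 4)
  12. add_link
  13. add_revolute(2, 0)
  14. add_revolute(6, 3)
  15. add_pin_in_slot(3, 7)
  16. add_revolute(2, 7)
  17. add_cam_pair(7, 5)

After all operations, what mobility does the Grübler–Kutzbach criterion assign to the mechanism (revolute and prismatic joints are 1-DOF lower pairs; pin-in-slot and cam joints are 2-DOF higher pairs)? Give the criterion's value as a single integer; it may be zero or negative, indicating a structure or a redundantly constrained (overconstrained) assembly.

M = 6

(L,J1,J2)=(1,0,0); link0 fixed
link1: (2,0,0)
C 1-0 [J2]: (2,0,1)
link2: (3,0,1)
link3: (4,0,1)
P 3-0 [J1]: (4,1,1)
link4: (5,1,1)
R 1-4 [J1]: (5,2,1)
link5: (6,2,1)
PS 1-5 [J2]: (6,2,2)
link6: (7,2,2)
C 5-4 [J2]: (7,2,3)
link7: (8,2,3)
R 2-0 [J1]: (8,3,3)
R 6-3 [J1]: (8,4,3)
PS 3-7 [J2]: (8,4,4)
R 2-7 [J1]: (8,5,4)
C 7-5 [J2]: (8,5,5)
Grübler: 3·7 − 2·5 − 5 = 6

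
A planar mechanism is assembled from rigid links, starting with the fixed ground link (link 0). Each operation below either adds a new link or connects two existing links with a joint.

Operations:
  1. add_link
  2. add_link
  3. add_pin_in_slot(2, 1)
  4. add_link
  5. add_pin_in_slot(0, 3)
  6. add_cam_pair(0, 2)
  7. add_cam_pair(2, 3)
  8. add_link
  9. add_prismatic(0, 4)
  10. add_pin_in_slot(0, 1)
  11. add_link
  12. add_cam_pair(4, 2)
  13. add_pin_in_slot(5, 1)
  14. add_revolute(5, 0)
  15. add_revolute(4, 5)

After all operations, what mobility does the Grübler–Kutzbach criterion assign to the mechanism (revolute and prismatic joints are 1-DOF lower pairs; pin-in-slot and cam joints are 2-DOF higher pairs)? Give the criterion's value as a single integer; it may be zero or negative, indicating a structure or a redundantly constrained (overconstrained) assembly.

L=1 J1=0 J2=0
add link → L=2 J1=0 J2=0
add link → L=3 J1=0 J2=0
PS@2,1 dof=2 J2 → L=3 J1=0 J2=1
add link → L=4 J1=0 J2=1
PS@0,3 dof=2 J2 → L=4 J1=0 J2=2
C@0,2 dof=2 J2 → L=4 J1=0 J2=3
C@2,3 dof=2 J2 → L=4 J1=0 J2=4
add link → L=5 J1=0 J2=4
P@0,4 dof=1 J1 → L=5 J1=1 J2=4
PS@0,1 dof=2 J2 → L=5 J1=1 J2=5
add link → L=6 J1=1 J2=5
C@4,2 dof=2 J2 → L=6 J1=1 J2=6
PS@5,1 dof=2 J2 → L=6 J1=1 J2=7
R@5,0 dof=1 J1 → L=6 J1=2 J2=7
R@4,5 dof=1 J1 → L=6 J1=3 J2=7
M=3(L−1)−2J1−J2=3·5−2·3−7=2

M = 2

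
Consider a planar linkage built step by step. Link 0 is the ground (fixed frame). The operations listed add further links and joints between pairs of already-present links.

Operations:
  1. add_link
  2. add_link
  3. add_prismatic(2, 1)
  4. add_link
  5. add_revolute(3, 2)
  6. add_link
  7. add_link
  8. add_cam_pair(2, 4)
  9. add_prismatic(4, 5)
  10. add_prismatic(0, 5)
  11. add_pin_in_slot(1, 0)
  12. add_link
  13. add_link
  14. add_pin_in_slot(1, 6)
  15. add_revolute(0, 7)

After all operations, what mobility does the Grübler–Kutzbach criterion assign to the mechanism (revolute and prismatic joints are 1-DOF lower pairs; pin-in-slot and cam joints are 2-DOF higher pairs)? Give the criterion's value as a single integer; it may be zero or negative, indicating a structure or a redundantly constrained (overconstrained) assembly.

M = 8

L=1 J1=0 J2=0
add link → L=2 J1=0 J2=0
add link → L=3 J1=0 J2=0
P@2,1 dof=1 J1 → L=3 J1=1 J2=0
add link → L=4 J1=1 J2=0
R@3,2 dof=1 J1 → L=4 J1=2 J2=0
add link → L=5 J1=2 J2=0
add link → L=6 J1=2 J2=0
C@2,4 dof=2 J2 → L=6 J1=2 J2=1
P@4,5 dof=1 J1 → L=6 J1=3 J2=1
P@0,5 dof=1 J1 → L=6 J1=4 J2=1
PS@1,0 dof=2 J2 → L=6 J1=4 J2=2
add link → L=7 J1=4 J2=2
add link → L=8 J1=4 J2=2
PS@1,6 dof=2 J2 → L=8 J1=4 J2=3
R@0,7 dof=1 J1 → L=8 J1=5 J2=3
M=3(L−1)−2J1−J2=3·7−2·5−3=8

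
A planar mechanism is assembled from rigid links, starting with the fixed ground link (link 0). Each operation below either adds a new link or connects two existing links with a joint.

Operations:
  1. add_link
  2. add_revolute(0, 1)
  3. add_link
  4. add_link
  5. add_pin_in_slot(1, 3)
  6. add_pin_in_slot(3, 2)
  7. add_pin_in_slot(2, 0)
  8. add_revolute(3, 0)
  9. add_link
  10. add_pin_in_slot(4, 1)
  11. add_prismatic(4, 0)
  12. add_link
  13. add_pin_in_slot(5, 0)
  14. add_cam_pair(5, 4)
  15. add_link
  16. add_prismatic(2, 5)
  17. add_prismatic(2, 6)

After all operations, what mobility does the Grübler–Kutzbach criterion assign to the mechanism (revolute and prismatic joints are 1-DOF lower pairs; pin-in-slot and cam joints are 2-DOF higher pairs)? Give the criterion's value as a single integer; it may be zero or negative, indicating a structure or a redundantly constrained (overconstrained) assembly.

M = 2

ground; <1,0,0>
#1 <2,0,0>
R:0↔1 J1 <2,1,0>
#2 <3,1,0>
#3 <4,1,0>
PS:1↔3 J2 <4,1,1>
PS:3↔2 J2 <4,1,2>
PS:2↔0 J2 <4,1,3>
R:3↔0 J1 <4,2,3>
#4 <5,2,3>
PS:4↔1 J2 <5,2,4>
P:4↔0 J1 <5,3,4>
#5 <6,3,4>
PS:5↔0 J2 <6,3,5>
C:5↔4 J2 <6,3,6>
#6 <7,3,6>
P:2↔5 J1 <7,4,6>
P:2↔6 J1 <7,5,6>
3×6 − 2×5 − 1×6 = 2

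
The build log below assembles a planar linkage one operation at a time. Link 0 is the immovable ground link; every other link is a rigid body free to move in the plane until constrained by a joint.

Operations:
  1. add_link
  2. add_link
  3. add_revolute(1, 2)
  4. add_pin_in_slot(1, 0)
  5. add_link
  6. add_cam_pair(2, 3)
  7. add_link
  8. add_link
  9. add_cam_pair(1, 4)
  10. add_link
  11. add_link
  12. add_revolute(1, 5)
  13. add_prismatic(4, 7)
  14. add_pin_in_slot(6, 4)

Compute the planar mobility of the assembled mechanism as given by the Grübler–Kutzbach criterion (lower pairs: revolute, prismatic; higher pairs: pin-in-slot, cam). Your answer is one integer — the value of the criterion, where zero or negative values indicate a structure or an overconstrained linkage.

M = 11

link 0 = ground. State L|J1|J2 = 1|0|0
+link1  2|0|0
+link2  3|0|0
R(1,2) f=1→J1  3|1|0
PS(1,0) f=2→J2  3|1|1
+link3  4|1|1
C(2,3) f=2→J2  4|1|2
+link4  5|1|2
+link5  6|1|2
C(1,4) f=2→J2  6|1|3
+link6  7|1|3
+link7  8|1|3
R(1,5) f=1→J1  8|2|3
P(4,7) f=1→J1  8|3|3
PS(6,4) f=2→J2  8|3|4
M = 3(8−1)−2·3−4 = 21−6−4 = 11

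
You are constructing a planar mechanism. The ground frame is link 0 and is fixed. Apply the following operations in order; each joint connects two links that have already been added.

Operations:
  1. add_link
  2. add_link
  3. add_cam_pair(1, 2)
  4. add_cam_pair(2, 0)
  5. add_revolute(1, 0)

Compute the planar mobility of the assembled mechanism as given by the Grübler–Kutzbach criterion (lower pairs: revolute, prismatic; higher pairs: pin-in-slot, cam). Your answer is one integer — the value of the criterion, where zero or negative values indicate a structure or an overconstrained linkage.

ground; <1,0,0>
#1 <2,0,0>
#2 <3,0,0>
C:1↔2 J2 <3,0,1>
C:2↔0 J2 <3,0,2>
R:1↔0 J1 <3,1,2>
3×2 − 2×1 − 1×2 = 2

M = 2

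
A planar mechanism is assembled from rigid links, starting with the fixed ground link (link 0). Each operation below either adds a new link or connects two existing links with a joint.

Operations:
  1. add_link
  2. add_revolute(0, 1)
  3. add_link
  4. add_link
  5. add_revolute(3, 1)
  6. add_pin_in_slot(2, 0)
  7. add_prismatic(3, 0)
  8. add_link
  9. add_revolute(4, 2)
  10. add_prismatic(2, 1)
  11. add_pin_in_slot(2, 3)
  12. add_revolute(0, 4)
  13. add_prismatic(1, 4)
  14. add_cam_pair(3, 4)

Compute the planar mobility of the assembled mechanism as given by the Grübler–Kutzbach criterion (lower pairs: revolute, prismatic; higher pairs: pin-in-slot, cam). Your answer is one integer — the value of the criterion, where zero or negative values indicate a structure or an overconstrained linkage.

(L,J1,J2)=(1,0,0); link0 fixed
link1: (2,0,0)
R 0-1 [J1]: (2,1,0)
link2: (3,1,0)
link3: (4,1,0)
R 3-1 [J1]: (4,2,0)
PS 2-0 [J2]: (4,2,1)
P 3-0 [J1]: (4,3,1)
link4: (5,3,1)
R 4-2 [J1]: (5,4,1)
P 2-1 [J1]: (5,5,1)
PS 2-3 [J2]: (5,5,2)
R 0-4 [J1]: (5,6,2)
P 1-4 [J1]: (5,7,2)
C 3-4 [J2]: (5,7,3)
Grübler: 3·4 − 2·7 − 3 = -5

M = -5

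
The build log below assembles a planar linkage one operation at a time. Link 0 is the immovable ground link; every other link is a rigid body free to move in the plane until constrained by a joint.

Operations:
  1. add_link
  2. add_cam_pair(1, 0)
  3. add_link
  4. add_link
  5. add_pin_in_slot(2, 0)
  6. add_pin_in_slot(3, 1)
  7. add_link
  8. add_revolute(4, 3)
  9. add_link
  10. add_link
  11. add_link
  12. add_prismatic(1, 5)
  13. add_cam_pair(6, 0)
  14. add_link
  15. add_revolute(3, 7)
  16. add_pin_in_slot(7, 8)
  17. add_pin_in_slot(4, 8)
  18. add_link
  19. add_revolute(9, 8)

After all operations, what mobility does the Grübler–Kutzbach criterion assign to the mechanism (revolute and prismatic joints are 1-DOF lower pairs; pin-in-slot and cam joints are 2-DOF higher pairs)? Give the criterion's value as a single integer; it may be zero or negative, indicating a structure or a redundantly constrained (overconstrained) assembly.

M = 13

link 0 = ground. State L|J1|J2 = 1|0|0
+link1  2|0|0
C(1,0) f=2→J2  2|0|1
+link2  3|0|1
+link3  4|0|1
PS(2,0) f=2→J2  4|0|2
PS(3,1) f=2→J2  4|0|3
+link4  5|0|3
R(4,3) f=1→J1  5|1|3
+link5  6|1|3
+link6  7|1|3
+link7  8|1|3
P(1,5) f=1→J1  8|2|3
C(6,0) f=2→J2  8|2|4
+link8  9|2|4
R(3,7) f=1→J1  9|3|4
PS(7,8) f=2→J2  9|3|5
PS(4,8) f=2→J2  9|3|6
+link9  10|3|6
R(9,8) f=1→J1  10|4|6
M = 3(10−1)−2·4−6 = 27−8−6 = 13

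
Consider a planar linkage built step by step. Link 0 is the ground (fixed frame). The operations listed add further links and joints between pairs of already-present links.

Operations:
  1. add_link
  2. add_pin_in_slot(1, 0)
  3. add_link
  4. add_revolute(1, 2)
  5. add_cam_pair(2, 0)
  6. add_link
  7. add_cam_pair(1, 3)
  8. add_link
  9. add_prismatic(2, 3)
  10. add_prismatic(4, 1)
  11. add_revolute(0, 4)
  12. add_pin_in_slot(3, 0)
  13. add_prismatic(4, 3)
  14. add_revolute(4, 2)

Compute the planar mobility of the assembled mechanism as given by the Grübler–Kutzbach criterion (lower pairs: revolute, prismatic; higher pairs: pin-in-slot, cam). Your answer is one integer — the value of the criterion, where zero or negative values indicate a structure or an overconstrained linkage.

M = -4

[1;0;0] (link 0 is ground)
L+ [2;0;0]
PS(1,0)∈J2 [2;0;1]
L+ [3;0;1]
R(1,2)∈J1 [3;1;1]
C(2,0)∈J2 [3;1;2]
L+ [4;1;2]
C(1,3)∈J2 [4;1;3]
L+ [5;1;3]
P(2,3)∈J1 [5;2;3]
P(4,1)∈J1 [5;3;3]
R(0,4)∈J1 [5;4;3]
PS(3,0)∈J2 [5;4;4]
P(4,3)∈J1 [5;5;4]
R(4,2)∈J1 [5;6;4]
mobility = 12 − 12 − 4 = -4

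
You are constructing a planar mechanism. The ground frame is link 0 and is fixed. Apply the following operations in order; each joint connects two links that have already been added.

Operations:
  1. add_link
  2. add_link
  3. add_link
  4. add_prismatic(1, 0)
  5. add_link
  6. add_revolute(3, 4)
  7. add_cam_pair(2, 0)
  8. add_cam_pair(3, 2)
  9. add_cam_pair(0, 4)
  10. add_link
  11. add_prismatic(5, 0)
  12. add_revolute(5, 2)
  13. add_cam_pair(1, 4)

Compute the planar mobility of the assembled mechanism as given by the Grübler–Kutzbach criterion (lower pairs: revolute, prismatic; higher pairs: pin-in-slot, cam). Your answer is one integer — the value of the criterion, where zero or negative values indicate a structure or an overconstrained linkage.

[1;0;0] (link 0 is ground)
L+ [2;0;0]
L+ [3;0;0]
L+ [4;0;0]
P(1,0)∈J1 [4;1;0]
L+ [5;1;0]
R(3,4)∈J1 [5;2;0]
C(2,0)∈J2 [5;2;1]
C(3,2)∈J2 [5;2;2]
C(0,4)∈J2 [5;2;3]
L+ [6;2;3]
P(5,0)∈J1 [6;3;3]
R(5,2)∈J1 [6;4;3]
C(1,4)∈J2 [6;4;4]
mobility = 15 − 8 − 4 = 3

M = 3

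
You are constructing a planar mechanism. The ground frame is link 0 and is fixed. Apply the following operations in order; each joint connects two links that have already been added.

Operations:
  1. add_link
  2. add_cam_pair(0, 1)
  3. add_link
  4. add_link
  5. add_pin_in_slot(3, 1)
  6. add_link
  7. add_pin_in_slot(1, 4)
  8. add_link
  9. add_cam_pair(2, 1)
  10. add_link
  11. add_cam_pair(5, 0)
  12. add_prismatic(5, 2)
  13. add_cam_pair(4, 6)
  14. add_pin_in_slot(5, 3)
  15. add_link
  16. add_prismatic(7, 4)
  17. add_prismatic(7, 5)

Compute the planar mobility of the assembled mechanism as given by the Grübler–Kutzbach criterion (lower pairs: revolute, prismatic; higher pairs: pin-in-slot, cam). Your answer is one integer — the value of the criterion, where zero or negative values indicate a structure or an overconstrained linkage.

[1;0;0] (link 0 is ground)
L+ [2;0;0]
C(0,1)∈J2 [2;0;1]
L+ [3;0;1]
L+ [4;0;1]
PS(3,1)∈J2 [4;0;2]
L+ [5;0;2]
PS(1,4)∈J2 [5;0;3]
L+ [6;0;3]
C(2,1)∈J2 [6;0;4]
L+ [7;0;4]
C(5,0)∈J2 [7;0;5]
P(5,2)∈J1 [7;1;5]
C(4,6)∈J2 [7;1;6]
PS(5,3)∈J2 [7;1;7]
L+ [8;1;7]
P(7,4)∈J1 [8;2;7]
P(7,5)∈J1 [8;3;7]
mobility = 21 − 6 − 7 = 8

M = 8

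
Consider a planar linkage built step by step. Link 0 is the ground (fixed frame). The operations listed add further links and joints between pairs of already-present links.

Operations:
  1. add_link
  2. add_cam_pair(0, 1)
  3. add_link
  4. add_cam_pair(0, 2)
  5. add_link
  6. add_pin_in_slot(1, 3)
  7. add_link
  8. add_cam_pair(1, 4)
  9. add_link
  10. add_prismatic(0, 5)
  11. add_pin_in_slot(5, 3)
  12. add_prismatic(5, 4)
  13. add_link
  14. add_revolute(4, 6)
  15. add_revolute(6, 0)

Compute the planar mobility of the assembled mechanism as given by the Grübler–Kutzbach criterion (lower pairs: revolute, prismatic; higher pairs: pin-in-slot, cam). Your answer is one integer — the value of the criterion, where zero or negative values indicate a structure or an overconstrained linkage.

M = 5

link 0 = ground. State L|J1|J2 = 1|0|0
+link1  2|0|0
C(0,1) f=2→J2  2|0|1
+link2  3|0|1
C(0,2) f=2→J2  3|0|2
+link3  4|0|2
PS(1,3) f=2→J2  4|0|3
+link4  5|0|3
C(1,4) f=2→J2  5|0|4
+link5  6|0|4
P(0,5) f=1→J1  6|1|4
PS(5,3) f=2→J2  6|1|5
P(5,4) f=1→J1  6|2|5
+link6  7|2|5
R(4,6) f=1→J1  7|3|5
R(6,0) f=1→J1  7|4|5
M = 3(7−1)−2·4−5 = 18−8−5 = 5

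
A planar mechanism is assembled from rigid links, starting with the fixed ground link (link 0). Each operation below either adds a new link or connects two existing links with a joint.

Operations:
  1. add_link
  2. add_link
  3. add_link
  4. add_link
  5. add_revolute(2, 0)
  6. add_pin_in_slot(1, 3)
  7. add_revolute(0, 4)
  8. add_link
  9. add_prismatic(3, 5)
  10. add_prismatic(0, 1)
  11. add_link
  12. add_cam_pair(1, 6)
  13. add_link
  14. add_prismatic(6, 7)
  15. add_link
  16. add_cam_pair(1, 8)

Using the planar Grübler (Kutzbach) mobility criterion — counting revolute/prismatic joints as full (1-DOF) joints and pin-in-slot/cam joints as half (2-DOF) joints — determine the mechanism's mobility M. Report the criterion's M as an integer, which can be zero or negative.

M = 11

link 0 = ground. State L|J1|J2 = 1|0|0
+link1  2|0|0
+link2  3|0|0
+link3  4|0|0
+link4  5|0|0
R(2,0) f=1→J1  5|1|0
PS(1,3) f=2→J2  5|1|1
R(0,4) f=1→J1  5|2|1
+link5  6|2|1
P(3,5) f=1→J1  6|3|1
P(0,1) f=1→J1  6|4|1
+link6  7|4|1
C(1,6) f=2→J2  7|4|2
+link7  8|4|2
P(6,7) f=1→J1  8|5|2
+link8  9|5|2
C(1,8) f=2→J2  9|5|3
M = 3(9−1)−2·5−3 = 24−10−3 = 11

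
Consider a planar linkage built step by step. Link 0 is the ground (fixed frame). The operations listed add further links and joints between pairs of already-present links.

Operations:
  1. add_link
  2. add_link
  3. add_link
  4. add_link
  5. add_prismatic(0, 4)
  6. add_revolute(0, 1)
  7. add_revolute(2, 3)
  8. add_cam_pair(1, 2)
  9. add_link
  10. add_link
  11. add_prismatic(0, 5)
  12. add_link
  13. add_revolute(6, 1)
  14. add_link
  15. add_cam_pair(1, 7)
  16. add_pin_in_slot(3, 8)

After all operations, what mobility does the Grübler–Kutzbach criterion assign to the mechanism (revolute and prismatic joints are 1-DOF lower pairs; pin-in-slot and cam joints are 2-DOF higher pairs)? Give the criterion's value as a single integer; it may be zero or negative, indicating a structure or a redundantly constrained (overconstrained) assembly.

M = 11

L=1 J1=0 J2=0
add link → L=2 J1=0 J2=0
add link → L=3 J1=0 J2=0
add link → L=4 J1=0 J2=0
add link → L=5 J1=0 J2=0
P@0,4 dof=1 J1 → L=5 J1=1 J2=0
R@0,1 dof=1 J1 → L=5 J1=2 J2=0
R@2,3 dof=1 J1 → L=5 J1=3 J2=0
C@1,2 dof=2 J2 → L=5 J1=3 J2=1
add link → L=6 J1=3 J2=1
add link → L=7 J1=3 J2=1
P@0,5 dof=1 J1 → L=7 J1=4 J2=1
add link → L=8 J1=4 J2=1
R@6,1 dof=1 J1 → L=8 J1=5 J2=1
add link → L=9 J1=5 J2=1
C@1,7 dof=2 J2 → L=9 J1=5 J2=2
PS@3,8 dof=2 J2 → L=9 J1=5 J2=3
M=3(L−1)−2J1−J2=3·8−2·5−3=11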